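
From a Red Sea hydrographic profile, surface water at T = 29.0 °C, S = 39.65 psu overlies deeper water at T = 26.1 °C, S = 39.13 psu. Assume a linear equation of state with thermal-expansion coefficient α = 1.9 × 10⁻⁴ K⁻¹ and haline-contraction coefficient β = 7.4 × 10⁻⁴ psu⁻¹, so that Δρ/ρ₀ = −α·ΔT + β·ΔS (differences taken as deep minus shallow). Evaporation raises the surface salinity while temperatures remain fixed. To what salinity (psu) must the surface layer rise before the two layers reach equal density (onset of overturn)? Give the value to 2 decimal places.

39.87 psu

Neutral buoyancy requires −α(T_deep − T_surf) + β(S_deep − S_surf′) = 0.
S_surf′ = S_deep − (α/β)·ΔT = 39.13 − (1.9 × 10⁻⁴/7.4 × 10⁻⁴)·(-2.9) = 39.8746 psu.
Increase required: 39.8746 − 39.65 = 0.2246 psu.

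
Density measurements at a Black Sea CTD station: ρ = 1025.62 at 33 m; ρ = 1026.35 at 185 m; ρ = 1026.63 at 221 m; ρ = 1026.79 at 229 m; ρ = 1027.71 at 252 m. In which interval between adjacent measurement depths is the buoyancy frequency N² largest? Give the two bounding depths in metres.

Compute the density gradient over each adjacent pair:
  33–185 m: Δρ/Δz = 0.73/152 = 4.8 × 10⁻³ kg m⁻⁴
  185–221 m: Δρ/Δz = 0.28/36 = 7.8 × 10⁻³ kg m⁻⁴
  221–229 m: Δρ/Δz = 0.16/8 = 0.020 kg m⁻⁴
  229–252 m: Δρ/Δz = 0.92/23 = 0.040 kg m⁻⁴
The largest gradient is in the 229–252 m interval — the pycnocline.

229–252 m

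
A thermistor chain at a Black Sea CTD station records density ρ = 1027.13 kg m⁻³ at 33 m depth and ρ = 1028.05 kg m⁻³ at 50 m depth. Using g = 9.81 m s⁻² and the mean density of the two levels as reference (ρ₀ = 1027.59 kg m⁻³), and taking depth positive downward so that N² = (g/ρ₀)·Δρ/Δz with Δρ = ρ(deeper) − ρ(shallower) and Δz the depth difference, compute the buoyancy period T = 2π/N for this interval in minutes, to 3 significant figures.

Δρ = 1028.05 − 1027.13 = 0.92 kg m⁻³ over Δz = 50 − 33 = 17 m.
N² = (9.81/1027.59) × (0.92/17) = 5.1664 × 10⁻⁴ s⁻².
N = √(5.1664 × 10⁻⁴) = 0.022730 rad s⁻¹, so T = 2π/N = 276.43 s = 4.6072 min ≈ 4.61 min.

4.61 min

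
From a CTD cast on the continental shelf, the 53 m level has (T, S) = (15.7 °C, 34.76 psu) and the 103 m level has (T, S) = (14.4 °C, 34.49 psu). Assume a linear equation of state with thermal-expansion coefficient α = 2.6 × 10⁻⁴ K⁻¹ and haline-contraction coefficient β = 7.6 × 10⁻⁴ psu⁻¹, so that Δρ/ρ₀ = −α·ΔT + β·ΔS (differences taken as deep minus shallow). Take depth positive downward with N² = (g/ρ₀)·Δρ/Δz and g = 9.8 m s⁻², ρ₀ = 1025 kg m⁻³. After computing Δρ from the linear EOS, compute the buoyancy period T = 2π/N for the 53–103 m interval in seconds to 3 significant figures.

ΔT = -1.3 K, ΔS = -0.27 psu (deep − shallow).
Δρ/ρ₀ = −αΔT + βΔS = 3.38 × 10⁻⁴ − 2.052 × 10⁻⁴ = 1.328 × 10⁻⁴, so Δρ ≈ 0.1361 kg m⁻³.
N² = (g/ρ₀)·Δρ/Δz = g·(Δρ/ρ₀)/Δz = 9.8 × 1.328 × 10⁻⁴ / 50 = 2.6029 × 10⁻⁵ s⁻².
N = √(2.6029 × 10⁻⁵) = 5.1019 × 10⁻³ rad s⁻¹ → T = 2π/N = 1.2315 × 10³ s ≈ 1.23 × 10³ s.

1.23 × 10³ s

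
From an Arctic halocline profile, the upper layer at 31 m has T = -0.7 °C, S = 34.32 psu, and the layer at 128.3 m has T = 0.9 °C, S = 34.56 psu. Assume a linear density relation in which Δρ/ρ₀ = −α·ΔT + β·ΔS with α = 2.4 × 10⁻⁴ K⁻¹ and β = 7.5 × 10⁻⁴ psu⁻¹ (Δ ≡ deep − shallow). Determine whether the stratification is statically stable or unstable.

ΔT = 0.9 − -0.7 = +1.6 K and ΔS = 34.56 − 34.32 = +0.24 psu (deep − shallow).
−αΔT = -3.84 × 10⁻⁴; βΔS = 1.80 × 10⁻⁴; sum Δρ/ρ₀ = -2.04 × 10⁻⁴.
Δρ/ρ₀ < 0, so Δρ < 0: deeper water is lighter → statically unstable; the column would overturn.

unstable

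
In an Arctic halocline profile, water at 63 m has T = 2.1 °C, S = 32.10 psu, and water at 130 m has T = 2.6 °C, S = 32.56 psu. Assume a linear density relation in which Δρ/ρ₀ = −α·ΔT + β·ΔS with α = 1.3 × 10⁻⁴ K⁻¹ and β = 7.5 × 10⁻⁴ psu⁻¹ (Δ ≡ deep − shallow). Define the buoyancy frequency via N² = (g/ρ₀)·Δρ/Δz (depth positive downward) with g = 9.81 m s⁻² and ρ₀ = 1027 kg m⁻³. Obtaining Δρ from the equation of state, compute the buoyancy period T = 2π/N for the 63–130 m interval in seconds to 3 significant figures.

ΔT = +0.5 K, ΔS = +0.46 psu (deep − shallow).
Δρ/ρ₀ = −αΔT + βΔS = -6.50 × 10⁻⁵ + 3.45 × 10⁻⁴ = 2.80 × 10⁻⁴, so Δρ ≈ 0.2876 kg m⁻³.
N² = (g/ρ₀)·Δρ/Δz = g·(Δρ/ρ₀)/Δz = 9.81 × 2.80 × 10⁻⁴ / 67 = 4.0997 × 10⁻⁵ s⁻².
N = √(4.0997 × 10⁻⁵) = 6.4029 × 10⁻³ rad s⁻¹ → T = 2π/N = 981.30 s ≈ 981 s.

981 s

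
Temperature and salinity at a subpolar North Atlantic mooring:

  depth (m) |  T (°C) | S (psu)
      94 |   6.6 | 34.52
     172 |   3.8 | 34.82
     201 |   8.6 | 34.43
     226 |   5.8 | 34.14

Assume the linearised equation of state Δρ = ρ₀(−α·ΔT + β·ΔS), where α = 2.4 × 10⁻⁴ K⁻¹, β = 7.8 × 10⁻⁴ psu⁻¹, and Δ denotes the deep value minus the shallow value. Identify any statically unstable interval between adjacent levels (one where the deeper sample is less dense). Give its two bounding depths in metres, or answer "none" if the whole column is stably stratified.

Evaluate Δρ/ρ₀ = −αΔT + βΔS across each adjacent pair:
  94–172 m: −αΔT+βΔS = −(2.4 × 10⁻⁴)(-2.8)+(7.8 × 10⁻⁴)(+0.30) = 9.1 × 10⁻⁴ → stable
  172–201 m: −αΔT+βΔS = −(2.4 × 10⁻⁴)(+4.8)+(7.8 × 10⁻⁴)(-0.39) = -1.5 × 10⁻³ → UNSTABLE
  201–226 m: −αΔT+βΔS = −(2.4 × 10⁻⁴)(-2.8)+(7.8 × 10⁻⁴)(-0.29) = 4.5 × 10⁻⁴ → stable
The 172–201 m interval has Δρ < 0: lighter water underlies denser water.

172–201 m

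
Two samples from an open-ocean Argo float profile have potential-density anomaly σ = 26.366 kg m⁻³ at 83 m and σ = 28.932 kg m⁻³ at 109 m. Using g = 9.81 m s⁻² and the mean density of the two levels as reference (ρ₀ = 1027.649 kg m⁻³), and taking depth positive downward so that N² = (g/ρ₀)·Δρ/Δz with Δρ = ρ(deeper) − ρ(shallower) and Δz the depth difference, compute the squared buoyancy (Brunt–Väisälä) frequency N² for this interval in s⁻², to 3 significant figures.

Δρ = 1028.932 − 1026.366 = 2.566 kg m⁻³ over Δz = 109 − 83 = 26 m.
N² = (9.81/1027.649) × (2.566/26) = 9.4212 × 10⁻⁴ s⁻² ≈ 9.42 × 10⁻⁴ s⁻².
N² > 0, so the interval is statically stable.

9.42 × 10⁻⁴ s⁻²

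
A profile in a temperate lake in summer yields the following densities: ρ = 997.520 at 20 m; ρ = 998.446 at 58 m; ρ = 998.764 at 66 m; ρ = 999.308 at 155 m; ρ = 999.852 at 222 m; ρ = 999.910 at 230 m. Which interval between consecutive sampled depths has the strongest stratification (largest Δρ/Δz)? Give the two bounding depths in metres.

Compute the density gradient over each adjacent pair:
  20–58 m: Δρ/Δz = 0.926/38 = 0.024 kg m⁻⁴
  58–66 m: Δρ/Δz = 0.318/8 = 0.040 kg m⁻⁴
  66–155 m: Δρ/Δz = 0.544/89 = 6.1 × 10⁻³ kg m⁻⁴
  155–222 m: Δρ/Δz = 0.544/67 = 8.1 × 10⁻³ kg m⁻⁴
  222–230 m: Δρ/Δz = 0.058/8 = 7.3 × 10⁻³ kg m⁻⁴
The largest gradient is in the 58–66 m interval — the pycnocline.

58–66 m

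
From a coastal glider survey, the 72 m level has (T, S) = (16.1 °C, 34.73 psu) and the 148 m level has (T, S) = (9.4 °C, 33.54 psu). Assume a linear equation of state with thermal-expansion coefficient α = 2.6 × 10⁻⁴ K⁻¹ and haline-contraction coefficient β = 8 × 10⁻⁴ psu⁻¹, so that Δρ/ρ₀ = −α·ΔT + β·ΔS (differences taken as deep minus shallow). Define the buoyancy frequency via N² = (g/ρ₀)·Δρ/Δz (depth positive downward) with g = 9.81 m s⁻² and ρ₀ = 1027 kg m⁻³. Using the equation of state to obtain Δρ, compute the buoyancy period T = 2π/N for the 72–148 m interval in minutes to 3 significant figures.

ΔT = -6.7 K, ΔS = -1.19 psu (deep − shallow).
Δρ/ρ₀ = −αΔT + βΔS = 1.742 × 10⁻³ − 9.52 × 10⁻⁴ = 7.90 × 10⁻⁴, so Δρ ≈ 0.8113 kg m⁻³.
N² = (g/ρ₀)·Δρ/Δz = g·(Δρ/ρ₀)/Δz = 9.81 × 7.90 × 10⁻⁴ / 76 = 1.0197 × 10⁻⁴ s⁻².
N = √(1.0197 × 10⁻⁴) = 0.010098 rad s⁻¹ → T = 2π/N = 622.22 s = 10.370 min ≈ 10.4 min.

10.4 min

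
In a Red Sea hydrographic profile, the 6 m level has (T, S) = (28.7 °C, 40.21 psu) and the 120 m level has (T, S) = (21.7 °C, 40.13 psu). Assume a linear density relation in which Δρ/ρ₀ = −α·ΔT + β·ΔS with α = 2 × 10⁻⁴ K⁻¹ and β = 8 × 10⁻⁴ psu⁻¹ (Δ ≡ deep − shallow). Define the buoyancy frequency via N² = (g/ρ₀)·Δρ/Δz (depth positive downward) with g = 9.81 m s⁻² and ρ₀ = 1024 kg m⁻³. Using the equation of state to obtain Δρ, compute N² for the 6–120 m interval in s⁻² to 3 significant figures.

ΔT = -7.0 K, ΔS = -0.08 psu (deep − shallow).
Δρ/ρ₀ = −αΔT + βΔS = 1.40 × 10⁻³ − 6.40 × 10⁻⁵ = 1.336 × 10⁻³, so Δρ ≈ 1.368 kg m⁻³.
N² = (g/ρ₀)·Δρ/Δz = g·(Δρ/ρ₀)/Δz = 9.81 × 1.336 × 10⁻³ / 114 = 1.1497 × 10⁻⁴ s⁻² ≈ 1.15 × 10⁻⁴ s⁻².

1.15 × 10⁻⁴ s⁻²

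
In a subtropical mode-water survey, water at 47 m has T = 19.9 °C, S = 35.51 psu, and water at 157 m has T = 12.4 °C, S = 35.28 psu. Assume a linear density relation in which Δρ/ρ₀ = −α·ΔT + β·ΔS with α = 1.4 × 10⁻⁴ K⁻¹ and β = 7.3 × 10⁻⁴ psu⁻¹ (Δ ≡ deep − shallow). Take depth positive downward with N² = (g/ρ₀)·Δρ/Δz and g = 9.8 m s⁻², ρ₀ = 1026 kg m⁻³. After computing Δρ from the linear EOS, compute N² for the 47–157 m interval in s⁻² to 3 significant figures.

ΔT = -7.5 K, ΔS = -0.23 psu (deep − shallow).
Δρ/ρ₀ = −αΔT + βΔS = 1.05 × 10⁻³ − 1.679 × 10⁻⁴ = 8.821 × 10⁻⁴, so Δρ ≈ 0.9050 kg m⁻³.
N² = (g/ρ₀)·Δρ/Δz = g·(Δρ/ρ₀)/Δz = 9.8 × 8.821 × 10⁻⁴ / 110 = 7.8587 × 10⁻⁵ s⁻² ≈ 7.86 × 10⁻⁵ s⁻².

7.86 × 10⁻⁵ s⁻²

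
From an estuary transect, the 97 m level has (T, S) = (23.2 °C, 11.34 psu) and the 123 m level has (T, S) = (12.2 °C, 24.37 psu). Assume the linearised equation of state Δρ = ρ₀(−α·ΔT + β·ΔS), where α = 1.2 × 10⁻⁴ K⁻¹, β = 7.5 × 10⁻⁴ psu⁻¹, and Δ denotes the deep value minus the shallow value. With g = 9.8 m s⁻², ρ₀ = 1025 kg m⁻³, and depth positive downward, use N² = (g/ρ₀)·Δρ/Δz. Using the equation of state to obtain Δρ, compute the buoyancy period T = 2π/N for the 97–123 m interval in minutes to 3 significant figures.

ΔT = -11.0 K, ΔS = +13.03 psu (deep − shallow).
Δρ/ρ₀ = −αΔT + βΔS = 1.32 × 10⁻³ + 9.7725 × 10⁻³ = 0.0110925, so Δρ ≈ 11.37 kg m⁻³.
N² = (g/ρ₀)·Δρ/Δz = g·(Δρ/ρ₀)/Δz = 9.8 × 0.0110925 / 26 = 4.1810 × 10⁻³ s⁻².
N = √(4.1810 × 10⁻³) = 0.064661 rad s⁻¹ → T = 2π/N = 97.171 s = 1.6195 min ≈ 1.62 min.

1.62 min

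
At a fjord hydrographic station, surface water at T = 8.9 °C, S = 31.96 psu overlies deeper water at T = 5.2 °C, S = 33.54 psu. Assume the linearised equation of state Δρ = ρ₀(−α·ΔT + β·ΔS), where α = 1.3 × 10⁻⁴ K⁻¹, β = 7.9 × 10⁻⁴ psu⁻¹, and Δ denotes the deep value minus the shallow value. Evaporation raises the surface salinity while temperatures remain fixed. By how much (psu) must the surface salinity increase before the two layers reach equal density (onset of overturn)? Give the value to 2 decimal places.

Neutral buoyancy requires −α(T_deep − T_surf) + β(S_deep − S_surf′) = 0.
S_surf′ = S_deep − (α/β)·ΔT = 33.54 − (1.3 × 10⁻⁴/7.9 × 10⁻⁴)·(-3.7) = 34.1489 psu.
Increase required: 34.1489 − 31.96 = 2.1889 psu.

2.19 psu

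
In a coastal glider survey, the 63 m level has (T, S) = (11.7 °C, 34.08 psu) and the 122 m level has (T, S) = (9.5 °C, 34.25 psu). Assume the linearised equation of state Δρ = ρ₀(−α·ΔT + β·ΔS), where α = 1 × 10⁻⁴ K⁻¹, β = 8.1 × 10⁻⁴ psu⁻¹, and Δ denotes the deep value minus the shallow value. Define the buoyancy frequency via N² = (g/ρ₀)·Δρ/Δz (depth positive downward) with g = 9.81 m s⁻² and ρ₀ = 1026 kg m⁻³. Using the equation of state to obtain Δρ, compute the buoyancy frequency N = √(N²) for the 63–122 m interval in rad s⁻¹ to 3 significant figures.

ΔT = -2.2 K, ΔS = +0.17 psu (deep − shallow).
Δρ/ρ₀ = −αΔT + βΔS = 2.20 × 10⁻⁴ + 1.377 × 10⁻⁴ = 3.577 × 10⁻⁴, so Δρ ≈ 0.3670 kg m⁻³.
N² = (g/ρ₀)·Δρ/Δz = g·(Δρ/ρ₀)/Δz = 9.81 × 3.577 × 10⁻⁴ / 59 = 5.9475 × 10⁻⁵ s⁻².
N = √(5.9475 × 10⁻⁵) = 7.7120 × 10⁻³ rad s⁻¹ ≈ 7.71 × 10⁻³ rad s⁻¹.

7.71 × 10⁻³ rad s⁻¹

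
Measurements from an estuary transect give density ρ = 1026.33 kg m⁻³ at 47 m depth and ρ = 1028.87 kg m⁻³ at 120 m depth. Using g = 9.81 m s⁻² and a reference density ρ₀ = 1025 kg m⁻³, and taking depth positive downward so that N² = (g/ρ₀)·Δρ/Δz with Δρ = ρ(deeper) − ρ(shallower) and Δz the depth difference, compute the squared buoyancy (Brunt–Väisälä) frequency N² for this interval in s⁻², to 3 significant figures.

Δρ = 1028.87 − 1026.33 = 2.54 kg m⁻³ over Δz = 120 − 47 = 73 m.
N² = (9.81/1025) × (2.54/73) = 3.3301 × 10⁻⁴ s⁻² ≈ 3.33 × 10⁻⁴ s⁻².

3.33 × 10⁻⁴ s⁻²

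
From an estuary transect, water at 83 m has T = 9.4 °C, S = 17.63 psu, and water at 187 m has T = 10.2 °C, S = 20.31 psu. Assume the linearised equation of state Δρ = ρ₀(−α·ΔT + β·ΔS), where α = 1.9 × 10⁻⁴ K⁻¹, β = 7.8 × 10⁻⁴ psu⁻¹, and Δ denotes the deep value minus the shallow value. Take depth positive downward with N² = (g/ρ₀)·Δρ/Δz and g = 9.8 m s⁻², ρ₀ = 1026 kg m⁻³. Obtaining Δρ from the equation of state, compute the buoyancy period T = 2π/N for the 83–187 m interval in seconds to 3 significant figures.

ΔT = +0.8 K, ΔS = +2.68 psu (deep − shallow).
Δρ/ρ₀ = −αΔT + βΔS = -1.52 × 10⁻⁴ + 2.0904 × 10⁻³ = 1.9384 × 10⁻³, so Δρ ≈ 1.989 kg m⁻³.
N² = (g/ρ₀)·Δρ/Δz = g·(Δρ/ρ₀)/Δz = 9.8 × 1.9384 × 10⁻³ / 104 = 1.8266 × 10⁻⁴ s⁻².
N = √(1.8266 × 10⁻⁴) = 0.013515 rad s⁻¹ → T = 2π/N = 464.90 s ≈ 465 s.

465 s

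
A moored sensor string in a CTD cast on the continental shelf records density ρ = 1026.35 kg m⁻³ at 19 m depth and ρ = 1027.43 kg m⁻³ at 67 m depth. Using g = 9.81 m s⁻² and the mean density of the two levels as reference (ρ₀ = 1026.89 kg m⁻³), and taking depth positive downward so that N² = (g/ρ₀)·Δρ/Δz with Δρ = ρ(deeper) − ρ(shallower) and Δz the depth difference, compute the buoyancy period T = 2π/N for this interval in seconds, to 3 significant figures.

429 s

Δρ = 1027.43 − 1026.35 = 1.08 kg m⁻³ over Δz = 67 − 19 = 48 m.
N² = (9.81/1026.89) × (1.08/48) = 2.1495 × 10⁻⁴ s⁻².
N = √(2.1495 × 10⁻⁴) = 0.014661 rad s⁻¹, so T = 2π/N = 428.56 s ≈ 429 s.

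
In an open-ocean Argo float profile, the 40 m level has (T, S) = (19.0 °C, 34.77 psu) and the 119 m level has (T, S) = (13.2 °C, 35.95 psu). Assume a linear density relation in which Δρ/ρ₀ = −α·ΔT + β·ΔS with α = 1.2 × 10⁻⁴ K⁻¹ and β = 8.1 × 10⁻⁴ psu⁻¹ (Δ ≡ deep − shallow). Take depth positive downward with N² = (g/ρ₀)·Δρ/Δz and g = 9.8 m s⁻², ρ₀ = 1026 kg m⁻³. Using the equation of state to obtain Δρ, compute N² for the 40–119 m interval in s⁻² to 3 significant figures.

ΔT = -5.8 K, ΔS = +1.18 psu (deep − shallow).
Δρ/ρ₀ = −αΔT + βΔS = 6.96 × 10⁻⁴ + 9.558 × 10⁻⁴ = 1.6518 × 10⁻³, so Δρ ≈ 1.695 kg m⁻³.
N² = (g/ρ₀)·Δρ/Δz = g·(Δρ/ρ₀)/Δz = 9.8 × 1.6518 × 10⁻³ / 79 = 2.0491 × 10⁻⁴ s⁻² ≈ 2.05 × 10⁻⁴ s⁻².

2.05 × 10⁻⁴ s⁻²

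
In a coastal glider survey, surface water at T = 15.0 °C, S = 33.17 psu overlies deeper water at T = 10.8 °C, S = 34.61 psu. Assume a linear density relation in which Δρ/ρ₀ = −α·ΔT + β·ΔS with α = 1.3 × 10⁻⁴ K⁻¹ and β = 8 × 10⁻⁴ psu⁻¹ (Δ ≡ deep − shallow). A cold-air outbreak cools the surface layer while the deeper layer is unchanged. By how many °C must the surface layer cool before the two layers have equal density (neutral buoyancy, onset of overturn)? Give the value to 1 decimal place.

13.1 °C

Neutral buoyancy requires Δρ = 0, i.e. −α(T_deep − T_surf′) + β(S_deep − S_surf) = 0.
T_surf′ = T_deep − (β/α)·ΔS = 10.8 − (8 × 10⁻⁴/1.3 × 10⁻⁴)·(+1.44) = 1.938 °C.
Cooling required: 15.0 − (1.938) = 13.062 °C.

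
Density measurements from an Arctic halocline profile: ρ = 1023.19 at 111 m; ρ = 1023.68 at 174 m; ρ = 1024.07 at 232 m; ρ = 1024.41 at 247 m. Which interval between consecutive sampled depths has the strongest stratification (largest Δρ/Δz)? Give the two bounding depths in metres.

Compute the density gradient over each adjacent pair:
  111–174 m: Δρ/Δz = 0.49/63 = 7.8 × 10⁻³ kg m⁻⁴
  174–232 m: Δρ/Δz = 0.39/58 = 6.7 × 10⁻³ kg m⁻⁴
  232–247 m: Δρ/Δz = 0.34/15 = 0.023 kg m⁻⁴
The largest gradient is in the 232–247 m interval — the pycnocline.

232–247 m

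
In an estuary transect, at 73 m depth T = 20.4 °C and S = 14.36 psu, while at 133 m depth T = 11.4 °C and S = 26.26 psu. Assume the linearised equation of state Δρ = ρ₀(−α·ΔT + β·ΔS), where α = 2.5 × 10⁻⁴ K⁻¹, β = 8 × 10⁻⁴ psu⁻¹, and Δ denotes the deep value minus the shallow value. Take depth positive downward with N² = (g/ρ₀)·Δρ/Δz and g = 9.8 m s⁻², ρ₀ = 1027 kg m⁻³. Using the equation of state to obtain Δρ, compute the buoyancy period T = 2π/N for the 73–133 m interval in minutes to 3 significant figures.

ΔT = -9.0 K, ΔS = +11.90 psu (deep − shallow).
Δρ/ρ₀ = −αΔT + βΔS = 2.25 × 10⁻³ + 9.52 × 10⁻³ = 0.01177, so Δρ ≈ 12.09 kg m⁻³.
N² = (g/ρ₀)·Δρ/Δz = g·(Δρ/ρ₀)/Δz = 9.8 × 0.01177 / 60 = 1.9224 × 10⁻³ s⁻².
N = √(1.9224 × 10⁻³) = 0.043845 rad s⁻¹ → T = 2π/N = 143.30 s = 2.3883 min ≈ 2.39 min.

2.39 min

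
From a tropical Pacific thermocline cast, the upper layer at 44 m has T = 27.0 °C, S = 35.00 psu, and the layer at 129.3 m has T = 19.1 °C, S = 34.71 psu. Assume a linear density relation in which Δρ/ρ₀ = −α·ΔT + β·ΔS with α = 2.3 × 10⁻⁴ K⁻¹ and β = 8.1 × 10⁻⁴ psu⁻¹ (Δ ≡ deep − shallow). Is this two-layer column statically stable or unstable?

stable

ΔT = 19.1 − 27.0 = -7.9 K and ΔS = 34.71 − 35.00 = -0.29 psu (deep − shallow).
−αΔT = 1.817 × 10⁻³; βΔS = -2.349 × 10⁻⁴; sum Δρ/ρ₀ = 1.5821 × 10⁻³.
Δρ/ρ₀ > 0, so Δρ > 0: deeper water is denser → statically stable.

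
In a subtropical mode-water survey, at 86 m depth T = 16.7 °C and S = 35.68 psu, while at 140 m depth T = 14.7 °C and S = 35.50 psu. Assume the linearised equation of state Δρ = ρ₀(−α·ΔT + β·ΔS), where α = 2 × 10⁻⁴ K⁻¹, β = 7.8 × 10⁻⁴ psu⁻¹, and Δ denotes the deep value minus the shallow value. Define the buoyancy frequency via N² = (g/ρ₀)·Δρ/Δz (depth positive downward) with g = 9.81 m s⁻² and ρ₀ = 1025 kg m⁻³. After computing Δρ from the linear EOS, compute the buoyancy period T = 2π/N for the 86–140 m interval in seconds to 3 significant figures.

ΔT = -2.0 K, ΔS = -0.18 psu (deep − shallow).
Δρ/ρ₀ = −αΔT + βΔS = 4.00 × 10⁻⁴ − 1.404 × 10⁻⁴ = 2.596 × 10⁻⁴, so Δρ ≈ 0.2661 kg m⁻³.
N² = (g/ρ₀)·Δρ/Δz = g·(Δρ/ρ₀)/Δz = 9.81 × 2.596 × 10⁻⁴ / 54 = 4.7161 × 10⁻⁵ s⁻².
N = √(4.7161 × 10⁻⁵) = 6.8674 × 10⁻³ rad s⁻¹ → T = 2π/N = 914.93 s ≈ 915 s.

915 s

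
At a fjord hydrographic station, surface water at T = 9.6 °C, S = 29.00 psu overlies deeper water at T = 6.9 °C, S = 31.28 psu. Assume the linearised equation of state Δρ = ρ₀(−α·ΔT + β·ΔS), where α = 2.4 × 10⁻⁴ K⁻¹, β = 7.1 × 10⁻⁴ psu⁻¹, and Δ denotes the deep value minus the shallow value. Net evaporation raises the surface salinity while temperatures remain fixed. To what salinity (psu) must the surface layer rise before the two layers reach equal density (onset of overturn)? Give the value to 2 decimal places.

32.19 psu

Neutral buoyancy requires −α(T_deep − T_surf) + β(S_deep − S_surf′) = 0.
S_surf′ = S_deep − (α/β)·ΔT = 31.28 − (2.4 × 10⁻⁴/7.1 × 10⁻⁴)·(-2.7) = 32.1927 psu.
Increase required: 32.1927 − 29.00 = 3.1927 psu.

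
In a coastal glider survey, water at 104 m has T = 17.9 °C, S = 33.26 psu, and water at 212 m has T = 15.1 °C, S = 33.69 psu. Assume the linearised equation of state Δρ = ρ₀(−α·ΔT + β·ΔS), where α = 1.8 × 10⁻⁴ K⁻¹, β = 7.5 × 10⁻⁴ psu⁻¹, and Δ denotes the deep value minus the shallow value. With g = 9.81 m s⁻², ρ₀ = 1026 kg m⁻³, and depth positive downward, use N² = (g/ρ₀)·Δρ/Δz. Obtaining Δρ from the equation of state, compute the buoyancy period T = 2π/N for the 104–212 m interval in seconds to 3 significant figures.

725 s

ΔT = -2.8 K, ΔS = +0.43 psu (deep − shallow).
Δρ/ρ₀ = −αΔT + βΔS = 5.04 × 10⁻⁴ + 3.225 × 10⁻⁴ = 8.265 × 10⁻⁴, so Δρ ≈ 0.8480 kg m⁻³.
N² = (g/ρ₀)·Δρ/Δz = g·(Δρ/ρ₀)/Δz = 9.81 × 8.265 × 10⁻⁴ / 108 = 7.5074 × 10⁻⁵ s⁻².
N = √(7.5074 × 10⁻⁵) = 8.6645 × 10⁻³ rad s⁻¹ → T = 2π/N = 725.16 s ≈ 725 s.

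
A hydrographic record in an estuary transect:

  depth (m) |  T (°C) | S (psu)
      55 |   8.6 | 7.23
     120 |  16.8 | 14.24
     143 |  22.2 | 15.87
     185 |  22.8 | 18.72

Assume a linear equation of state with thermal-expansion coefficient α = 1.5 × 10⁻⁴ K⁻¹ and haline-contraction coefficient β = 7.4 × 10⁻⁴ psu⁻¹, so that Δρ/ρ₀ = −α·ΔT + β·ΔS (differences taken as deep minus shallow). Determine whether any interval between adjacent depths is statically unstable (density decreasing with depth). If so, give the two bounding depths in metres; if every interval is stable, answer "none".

Evaluate Δρ/ρ₀ = −αΔT + βΔS across each adjacent pair:
  55–120 m: −αΔT+βΔS = −(1.5 × 10⁻⁴)(+8.2)+(7.4 × 10⁻⁴)(+7.01) = 4.0 × 10⁻³ → stable
  120–143 m: −αΔT+βΔS = −(1.5 × 10⁻⁴)(+5.4)+(7.4 × 10⁻⁴)(+1.63) = 4.0 × 10⁻⁴ → stable
  143–185 m: −αΔT+βΔS = −(1.5 × 10⁻⁴)(+0.6)+(7.4 × 10⁻⁴)(+2.85) = 2.0 × 10⁻³ → stable
Every interval has Δρ > 0: the column is stably stratified throughout.

none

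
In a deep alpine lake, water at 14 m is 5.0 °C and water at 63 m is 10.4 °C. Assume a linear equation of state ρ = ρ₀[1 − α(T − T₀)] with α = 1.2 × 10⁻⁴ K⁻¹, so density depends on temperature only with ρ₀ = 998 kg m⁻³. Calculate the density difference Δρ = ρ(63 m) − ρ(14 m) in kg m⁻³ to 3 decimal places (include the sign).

-0.647 kg m⁻³

ΔT = +5.4 K, Δρ/ρ₀ = −αΔT = -6.48 × 10⁻⁴.
Δρ = 998 × (-6.48 × 10⁻⁴) = -0.647 kg m⁻³.
Negative Δρ: lighter below, statically unstable.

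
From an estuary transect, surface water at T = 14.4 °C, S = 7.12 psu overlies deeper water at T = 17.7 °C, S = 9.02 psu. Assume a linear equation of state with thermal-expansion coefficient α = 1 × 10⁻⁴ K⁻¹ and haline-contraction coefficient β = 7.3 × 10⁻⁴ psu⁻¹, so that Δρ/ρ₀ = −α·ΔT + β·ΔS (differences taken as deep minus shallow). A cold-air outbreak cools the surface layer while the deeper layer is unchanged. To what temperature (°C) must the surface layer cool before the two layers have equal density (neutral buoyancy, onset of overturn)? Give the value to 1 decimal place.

3.8 °C

Neutral buoyancy requires Δρ = 0, i.e. −α(T_deep − T_surf′) + β(S_deep − S_surf) = 0.
T_surf′ = T_deep − (β/α)·ΔS = 17.7 − (7.3 × 10⁻⁴/1 × 10⁻⁴)·(+1.90) = 3.830 °C.
Cooling required: 14.4 − (3.830) = 10.570 °C.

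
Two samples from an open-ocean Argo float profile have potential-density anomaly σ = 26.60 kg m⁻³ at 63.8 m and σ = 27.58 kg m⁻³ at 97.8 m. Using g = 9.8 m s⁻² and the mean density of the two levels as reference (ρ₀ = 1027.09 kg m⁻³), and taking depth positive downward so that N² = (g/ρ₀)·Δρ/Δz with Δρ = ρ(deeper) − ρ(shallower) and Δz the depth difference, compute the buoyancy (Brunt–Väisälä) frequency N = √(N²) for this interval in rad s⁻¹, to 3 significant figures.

Δρ = 1027.58 − 1026.60 = 0.98 kg m⁻³ over Δz = 97.8 − 63.8 = 34 m.
N² = (9.8/1027.09) × (0.98/34) = 2.7502 × 10⁻⁴ s⁻².
N = √(2.7502 × 10⁻⁴) = 0.016584 rad s⁻¹ ≈ 0.0166 rad s⁻¹.
Since Δρ > 0 the layer is stably stratified.

0.0166 rad s⁻¹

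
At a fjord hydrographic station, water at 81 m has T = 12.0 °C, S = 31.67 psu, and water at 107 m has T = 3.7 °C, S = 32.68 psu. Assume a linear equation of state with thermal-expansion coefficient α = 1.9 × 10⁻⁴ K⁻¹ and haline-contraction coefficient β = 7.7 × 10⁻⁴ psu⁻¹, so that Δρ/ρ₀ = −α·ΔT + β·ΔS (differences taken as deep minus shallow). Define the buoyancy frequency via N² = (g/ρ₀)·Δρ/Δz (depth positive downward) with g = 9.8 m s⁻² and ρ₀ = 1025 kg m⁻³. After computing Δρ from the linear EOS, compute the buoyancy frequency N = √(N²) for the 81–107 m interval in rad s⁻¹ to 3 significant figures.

0.0298 rad s⁻¹

ΔT = -8.3 K, ΔS = +1.01 psu (deep − shallow).
Δρ/ρ₀ = −αΔT + βΔS = 1.577 × 10⁻³ + 7.777 × 10⁻⁴ = 2.3547 × 10⁻³, so Δρ ≈ 2.414 kg m⁻³.
N² = (g/ρ₀)·Δρ/Δz = g·(Δρ/ρ₀)/Δz = 9.8 × 2.3547 × 10⁻³ / 26 = 8.8754 × 10⁻⁴ s⁻².
N = √(8.8754 × 10⁻⁴) = 0.029792 rad s⁻¹ ≈ 0.0298 rad s⁻¹.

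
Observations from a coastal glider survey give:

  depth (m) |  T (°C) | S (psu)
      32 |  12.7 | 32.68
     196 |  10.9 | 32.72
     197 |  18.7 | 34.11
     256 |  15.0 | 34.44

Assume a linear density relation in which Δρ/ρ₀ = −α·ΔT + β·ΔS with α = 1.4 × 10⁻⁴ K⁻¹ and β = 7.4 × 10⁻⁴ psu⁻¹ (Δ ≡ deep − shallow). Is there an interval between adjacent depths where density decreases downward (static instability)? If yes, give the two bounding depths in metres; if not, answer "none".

196–197 m

Evaluate Δρ/ρ₀ = −αΔT + βΔS across each adjacent pair:
  32–196 m: −αΔT+βΔS = −(1.4 × 10⁻⁴)(-1.8)+(7.4 × 10⁻⁴)(+0.04) = 2.8 × 10⁻⁴ → stable
  196–197 m: −αΔT+βΔS = −(1.4 × 10⁻⁴)(+7.8)+(7.4 × 10⁻⁴)(+1.39) = -6.3 × 10⁻⁵ → UNSTABLE
  197–256 m: −αΔT+βΔS = −(1.4 × 10⁻⁴)(-3.7)+(7.4 × 10⁻⁴)(+0.33) = 7.6 × 10⁻⁴ → stable
The 196–197 m interval has Δρ < 0: lighter water underlies denser water.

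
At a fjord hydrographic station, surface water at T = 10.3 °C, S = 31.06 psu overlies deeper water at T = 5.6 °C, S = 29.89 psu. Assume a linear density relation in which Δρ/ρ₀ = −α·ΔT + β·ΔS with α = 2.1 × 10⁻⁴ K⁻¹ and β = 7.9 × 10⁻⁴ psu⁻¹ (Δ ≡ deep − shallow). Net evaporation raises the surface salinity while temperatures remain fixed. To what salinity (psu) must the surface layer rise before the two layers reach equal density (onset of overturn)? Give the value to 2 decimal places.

Neutral buoyancy requires −α(T_deep − T_surf) + β(S_deep − S_surf′) = 0.
S_surf′ = S_deep − (α/β)·ΔT = 29.89 − (2.1 × 10⁻⁴/7.9 × 10⁻⁴)·(-4.7) = 31.1394 psu.
Increase required: 31.1394 − 31.06 = 0.0794 psu.

31.14 psu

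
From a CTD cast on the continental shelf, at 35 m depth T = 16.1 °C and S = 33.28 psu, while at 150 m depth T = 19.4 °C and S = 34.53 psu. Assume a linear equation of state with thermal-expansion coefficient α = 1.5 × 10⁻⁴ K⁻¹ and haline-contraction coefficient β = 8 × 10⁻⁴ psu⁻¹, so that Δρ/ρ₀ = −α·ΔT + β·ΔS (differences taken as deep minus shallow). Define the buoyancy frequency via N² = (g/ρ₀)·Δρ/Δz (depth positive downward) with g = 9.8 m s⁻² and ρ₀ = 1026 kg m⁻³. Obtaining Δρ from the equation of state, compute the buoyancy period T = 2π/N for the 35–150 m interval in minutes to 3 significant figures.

ΔT = +3.3 K, ΔS = +1.25 psu (deep − shallow).
Δρ/ρ₀ = −αΔT + βΔS = -4.95 × 10⁻⁴ + 1.00 × 10⁻³ = 5.05 × 10⁻⁴, so Δρ ≈ 0.5181 kg m⁻³.
N² = (g/ρ₀)·Δρ/Δz = g·(Δρ/ρ₀)/Δz = 9.8 × 5.05 × 10⁻⁴ / 115 = 4.3035 × 10⁻⁵ s⁻².
N = √(4.3035 × 10⁻⁵) = 6.5601 × 10⁻³ rad s⁻¹ → T = 2π/N = 957.79 s = 15.963 min ≈ 16.0 min.

16.0 min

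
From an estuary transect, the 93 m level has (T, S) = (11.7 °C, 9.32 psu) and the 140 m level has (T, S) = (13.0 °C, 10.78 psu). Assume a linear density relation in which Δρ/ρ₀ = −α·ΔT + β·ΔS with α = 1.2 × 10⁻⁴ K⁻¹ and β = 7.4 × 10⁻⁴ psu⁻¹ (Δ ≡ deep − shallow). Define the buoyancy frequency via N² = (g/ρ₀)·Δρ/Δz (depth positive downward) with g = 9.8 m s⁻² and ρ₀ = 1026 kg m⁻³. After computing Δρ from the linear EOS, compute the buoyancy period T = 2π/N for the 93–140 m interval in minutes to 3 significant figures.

7.54 min

ΔT = +1.3 K, ΔS = +1.46 psu (deep − shallow).
Δρ/ρ₀ = −αΔT + βΔS = -1.56 × 10⁻⁴ + 1.0804 × 10⁻³ = 9.244 × 10⁻⁴, so Δρ ≈ 0.9484 kg m⁻³.
N² = (g/ρ₀)·Δρ/Δz = g·(Δρ/ρ₀)/Δz = 9.8 × 9.244 × 10⁻⁴ / 47 = 1.9275 × 10⁻⁴ s⁻².
N = √(1.9275 × 10⁻⁴) = 0.013883 rad s⁻¹ → T = 2π/N = 452.58 s = 7.5430 min ≈ 7.54 min.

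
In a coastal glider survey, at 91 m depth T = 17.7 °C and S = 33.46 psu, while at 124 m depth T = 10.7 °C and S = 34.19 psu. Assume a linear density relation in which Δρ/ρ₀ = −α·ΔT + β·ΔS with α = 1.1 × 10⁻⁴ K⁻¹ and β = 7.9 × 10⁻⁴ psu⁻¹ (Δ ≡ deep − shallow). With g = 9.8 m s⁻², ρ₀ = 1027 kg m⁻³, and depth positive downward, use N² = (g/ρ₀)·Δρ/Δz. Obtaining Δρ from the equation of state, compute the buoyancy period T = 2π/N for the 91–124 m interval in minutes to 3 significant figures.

5.24 min

ΔT = -7.0 K, ΔS = +0.73 psu (deep − shallow).
Δρ/ρ₀ = −αΔT + βΔS = 7.70 × 10⁻⁴ + 5.767 × 10⁻⁴ = 1.3467 × 10⁻³, so Δρ ≈ 1.383 kg m⁻³.
N² = (g/ρ₀)·Δρ/Δz = g·(Δρ/ρ₀)/Δz = 9.8 × 1.3467 × 10⁻³ / 33 = 3.9993 × 10⁻⁴ s⁻².
N = √(3.9993 × 10⁻⁴) = 0.019998 rad s⁻¹ → T = 2π/N = 314.19 s = 5.2365 min ≈ 5.24 min.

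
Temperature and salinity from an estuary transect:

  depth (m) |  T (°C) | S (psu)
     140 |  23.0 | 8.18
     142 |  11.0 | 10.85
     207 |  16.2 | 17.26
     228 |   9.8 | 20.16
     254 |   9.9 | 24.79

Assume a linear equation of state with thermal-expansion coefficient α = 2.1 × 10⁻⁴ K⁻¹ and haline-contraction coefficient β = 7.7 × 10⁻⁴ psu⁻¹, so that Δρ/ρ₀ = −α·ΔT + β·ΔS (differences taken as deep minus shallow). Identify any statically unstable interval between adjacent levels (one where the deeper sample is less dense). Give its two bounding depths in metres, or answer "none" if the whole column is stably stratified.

none

Evaluate Δρ/ρ₀ = −αΔT + βΔS across each adjacent pair:
  140–142 m: −αΔT+βΔS = −(2.1 × 10⁻⁴)(-12.0)+(7.7 × 10⁻⁴)(+2.67) = 4.6 × 10⁻³ → stable
  142–207 m: −αΔT+βΔS = −(2.1 × 10⁻⁴)(+5.2)+(7.7 × 10⁻⁴)(+6.41) = 3.8 × 10⁻³ → stable
  207–228 m: −αΔT+βΔS = −(2.1 × 10⁻⁴)(-6.4)+(7.7 × 10⁻⁴)(+2.90) = 3.6 × 10⁻³ → stable
  228–254 m: −αΔT+βΔS = −(2.1 × 10⁻⁴)(+0.1)+(7.7 × 10⁻⁴)(+4.63) = 3.5 × 10⁻³ → stable
Every interval has Δρ > 0: the column is stably stratified throughout.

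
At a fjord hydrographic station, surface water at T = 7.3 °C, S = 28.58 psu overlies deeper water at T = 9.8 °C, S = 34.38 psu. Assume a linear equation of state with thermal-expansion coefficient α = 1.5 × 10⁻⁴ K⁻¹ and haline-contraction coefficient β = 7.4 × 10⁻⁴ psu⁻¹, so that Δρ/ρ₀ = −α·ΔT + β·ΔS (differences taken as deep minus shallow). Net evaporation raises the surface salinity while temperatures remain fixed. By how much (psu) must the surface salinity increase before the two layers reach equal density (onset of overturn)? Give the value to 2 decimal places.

5.29 psu

Neutral buoyancy requires −α(T_deep − T_surf) + β(S_deep − S_surf′) = 0.
S_surf′ = S_deep − (α/β)·ΔT = 34.38 − (1.5 × 10⁻⁴/7.4 × 10⁻⁴)·(+2.5) = 33.8732 psu.
Increase required: 33.8732 − 28.58 = 5.2932 psu.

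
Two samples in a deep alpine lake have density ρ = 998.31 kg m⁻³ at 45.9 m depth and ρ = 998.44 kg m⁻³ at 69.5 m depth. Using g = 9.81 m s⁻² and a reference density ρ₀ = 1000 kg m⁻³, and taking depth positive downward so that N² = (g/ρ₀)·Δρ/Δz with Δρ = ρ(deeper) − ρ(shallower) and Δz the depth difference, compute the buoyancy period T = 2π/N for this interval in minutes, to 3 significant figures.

Δρ = 998.44 − 998.31 = 0.13 kg m⁻³ over Δz = 69.5 − 45.9 = 23.6 m.
N² = (9.81/1000) × (0.13/23.6) = 5.4038 × 10⁻⁵ s⁻².
N = √(5.4038 × 10⁻⁵) = 7.3511 × 10⁻³ rad s⁻¹, so T = 2π/N = 854.73 s = 14.245 min ≈ 14.2 min.

14.2 min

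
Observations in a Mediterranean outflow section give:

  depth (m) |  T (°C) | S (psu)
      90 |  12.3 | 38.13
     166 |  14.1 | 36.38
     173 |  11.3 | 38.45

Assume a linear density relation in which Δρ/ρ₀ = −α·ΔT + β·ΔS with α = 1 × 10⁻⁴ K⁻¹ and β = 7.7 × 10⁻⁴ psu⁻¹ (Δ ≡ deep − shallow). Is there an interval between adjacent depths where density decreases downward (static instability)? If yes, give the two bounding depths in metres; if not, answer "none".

90–166 m

Evaluate Δρ/ρ₀ = −αΔT + βΔS across each adjacent pair:
  90–166 m: −αΔT+βΔS = −(1 × 10⁻⁴)(+1.8)+(7.7 × 10⁻⁴)(-1.75) = -1.5 × 10⁻³ → UNSTABLE
  166–173 m: −αΔT+βΔS = −(1 × 10⁻⁴)(-2.8)+(7.7 × 10⁻⁴)(+2.07) = 1.9 × 10⁻³ → stable
The 90–166 m interval has Δρ < 0: lighter water underlies denser water.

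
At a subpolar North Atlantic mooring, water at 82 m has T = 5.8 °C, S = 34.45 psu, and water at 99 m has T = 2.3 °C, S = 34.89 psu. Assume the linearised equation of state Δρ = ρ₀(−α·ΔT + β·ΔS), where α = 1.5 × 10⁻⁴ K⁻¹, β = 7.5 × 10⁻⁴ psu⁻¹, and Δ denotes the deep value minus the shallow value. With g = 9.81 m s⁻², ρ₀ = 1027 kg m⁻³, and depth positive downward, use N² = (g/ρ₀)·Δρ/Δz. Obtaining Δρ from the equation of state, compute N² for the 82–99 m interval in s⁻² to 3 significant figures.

4.93 × 10⁻⁴ s⁻²

ΔT = -3.5 K, ΔS = +0.44 psu (deep − shallow).
Δρ/ρ₀ = −αΔT + βΔS = 5.25 × 10⁻⁴ + 3.30 × 10⁻⁴ = 8.55 × 10⁻⁴, so Δρ ≈ 0.8781 kg m⁻³.
N² = (g/ρ₀)·Δρ/Δz = g·(Δρ/ρ₀)/Δz = 9.81 × 8.55 × 10⁻⁴ / 17 = 4.9339 × 10⁻⁴ s⁻² ≈ 4.93 × 10⁻⁴ s⁻².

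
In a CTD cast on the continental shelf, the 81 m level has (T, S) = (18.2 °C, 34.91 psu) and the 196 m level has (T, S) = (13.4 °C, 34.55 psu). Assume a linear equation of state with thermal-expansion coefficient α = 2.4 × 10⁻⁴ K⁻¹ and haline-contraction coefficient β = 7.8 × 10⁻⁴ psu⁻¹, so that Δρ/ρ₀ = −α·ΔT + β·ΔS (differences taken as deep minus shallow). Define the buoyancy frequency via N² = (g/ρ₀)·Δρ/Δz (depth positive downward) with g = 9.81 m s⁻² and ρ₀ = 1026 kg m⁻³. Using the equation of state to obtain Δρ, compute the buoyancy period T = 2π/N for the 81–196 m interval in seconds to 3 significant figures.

ΔT = -4.8 K, ΔS = -0.36 psu (deep − shallow).
Δρ/ρ₀ = −αΔT + βΔS = 1.152 × 10⁻³ − 2.808 × 10⁻⁴ = 8.712 × 10⁻⁴, so Δρ ≈ 0.8939 kg m⁻³.
N² = (g/ρ₀)·Δρ/Δz = g·(Δρ/ρ₀)/Δz = 9.81 × 8.712 × 10⁻⁴ / 115 = 7.4317 × 10⁻⁵ s⁻².
N = √(7.4317 × 10⁻⁵) = 8.6207 × 10⁻³ rad s⁻¹ → T = 2π/N = 728.85 s ≈ 729 s.

729 s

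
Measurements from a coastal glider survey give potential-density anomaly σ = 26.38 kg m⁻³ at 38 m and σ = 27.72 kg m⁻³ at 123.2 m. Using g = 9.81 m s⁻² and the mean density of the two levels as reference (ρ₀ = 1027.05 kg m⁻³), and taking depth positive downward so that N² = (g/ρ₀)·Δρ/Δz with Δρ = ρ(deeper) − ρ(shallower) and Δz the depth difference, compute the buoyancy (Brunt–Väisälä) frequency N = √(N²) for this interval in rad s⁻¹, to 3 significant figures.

0.0123 rad s⁻¹

Δρ = 1027.72 − 1026.38 = 1.34 kg m⁻³ over Δz = 123.2 − 38 = 85.2 m.
N² = (9.81/1027.05) × (1.34/85.2) = 1.5023 × 10⁻⁴ s⁻².
N = √(1.5023 × 10⁻⁴) = 0.012257 rad s⁻¹ ≈ 0.0123 rad s⁻¹.
N² > 0, so the interval is statically stable.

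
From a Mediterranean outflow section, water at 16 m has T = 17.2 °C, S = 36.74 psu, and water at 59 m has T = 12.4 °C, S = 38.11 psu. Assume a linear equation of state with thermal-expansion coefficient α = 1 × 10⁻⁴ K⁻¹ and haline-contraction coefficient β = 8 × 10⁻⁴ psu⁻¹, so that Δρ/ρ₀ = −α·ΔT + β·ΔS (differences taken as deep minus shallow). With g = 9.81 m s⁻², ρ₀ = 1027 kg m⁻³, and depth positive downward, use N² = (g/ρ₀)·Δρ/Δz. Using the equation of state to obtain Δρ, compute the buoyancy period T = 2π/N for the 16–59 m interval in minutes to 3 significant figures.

5.52 min

ΔT = -4.8 K, ΔS = +1.37 psu (deep − shallow).
Δρ/ρ₀ = −αΔT + βΔS = 4.80 × 10⁻⁴ + 1.096 × 10⁻³ = 1.576 × 10⁻³, so Δρ ≈ 1.619 kg m⁻³.
N² = (g/ρ₀)·Δρ/Δz = g·(Δρ/ρ₀)/Δz = 9.81 × 1.576 × 10⁻³ / 43 = 3.5955 × 10⁻⁴ s⁻².
N = √(3.5955 × 10⁻⁴) = 0.018962 rad s⁻¹ → T = 2π/N = 331.36 s = 5.5227 min ≈ 5.52 min.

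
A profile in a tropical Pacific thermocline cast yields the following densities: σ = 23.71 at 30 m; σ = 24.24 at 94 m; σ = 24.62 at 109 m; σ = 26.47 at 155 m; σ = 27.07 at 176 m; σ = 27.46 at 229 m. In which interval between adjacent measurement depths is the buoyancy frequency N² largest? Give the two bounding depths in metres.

Compute the density gradient over each adjacent pair:
  30–94 m: Δρ/Δz = 0.53/64 = 8.3 × 10⁻³ kg m⁻⁴
  94–109 m: Δρ/Δz = 0.38/15 = 0.025 kg m⁻⁴
  109–155 m: Δρ/Δz = 1.85/46 = 0.040 kg m⁻⁴
  155–176 m: Δρ/Δz = 0.60/21 = 0.029 kg m⁻⁴
  176–229 m: Δρ/Δz = 0.39/53 = 7.4 × 10⁻³ kg m⁻⁴
The largest gradient is in the 109–155 m interval — the pycnocline.

109–155 m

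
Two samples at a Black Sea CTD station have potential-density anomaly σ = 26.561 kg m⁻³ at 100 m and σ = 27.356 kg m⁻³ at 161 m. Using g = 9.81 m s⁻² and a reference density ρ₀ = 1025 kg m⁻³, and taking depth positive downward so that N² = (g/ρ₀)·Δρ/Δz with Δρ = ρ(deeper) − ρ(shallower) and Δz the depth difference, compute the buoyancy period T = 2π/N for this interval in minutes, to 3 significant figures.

9.38 min

Δρ = 1027.356 − 1026.561 = 0.795 kg m⁻³ over Δz = 161 − 100 = 61 m.
N² = (9.81/1025) × (0.795/61) = 1.2473 × 10⁻⁴ s⁻².
N = √(1.2473 × 10⁻⁴) = 0.011168 rad s⁻¹, so T = 2π/N = 562.61 s = 9.3768 min ≈ 9.38 min.
N² > 0, so the interval is statically stable.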